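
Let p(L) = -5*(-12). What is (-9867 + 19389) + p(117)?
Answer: 9582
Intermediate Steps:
p(L) = 60
(-9867 + 19389) + p(117) = (-9867 + 19389) + 60 = 9522 + 60 = 9582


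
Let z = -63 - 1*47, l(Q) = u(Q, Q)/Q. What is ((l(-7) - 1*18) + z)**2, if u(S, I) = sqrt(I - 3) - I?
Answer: (903 + I*sqrt(10))**2/49 ≈ 16641.0 + 116.55*I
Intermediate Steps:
u(S, I) = sqrt(-3 + I) - I
l(Q) = (sqrt(-3 + Q) - Q)/Q
z = -110 (z = -63 - 47 = -110)
((l(-7) - 1*18) + z)**2 = (((sqrt(-3 - 7) - 1*(-7))/(-7) - 1*18) - 110)**2 = ((-(sqrt(-10) + 7)/7 - 18) - 110)**2 = ((-(I*sqrt(10) + 7)/7 - 18) - 110)**2 = ((-(7 + I*sqrt(10))/7 - 18) - 110)**2 = (((-1 - I*sqrt(10)/7) - 18) - 110)**2 = ((-19 - I*sqrt(10)/7) - 110)**2 = (-129 - I*sqrt(10)/7)**2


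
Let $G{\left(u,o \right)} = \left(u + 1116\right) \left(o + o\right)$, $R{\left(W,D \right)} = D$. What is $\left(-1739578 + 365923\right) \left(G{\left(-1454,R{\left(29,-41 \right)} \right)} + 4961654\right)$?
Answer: $-6853673047350$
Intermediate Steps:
$G{\left(u,o \right)} = 2 o \left(1116 + u\right)$ ($G{\left(u,o \right)} = \left(1116 + u\right) 2 o = 2 o \left(1116 + u\right)$)
$\left(-1739578 + 365923\right) \left(G{\left(-1454,R{\left(29,-41 \right)} \right)} + 4961654\right) = \left(-1739578 + 365923\right) \left(2 \left(-41\right) \left(1116 - 1454\right) + 4961654\right) = - 1373655 \left(2 \left(-41\right) \left(-338\right) + 4961654\right) = - 1373655 \left(27716 + 4961654\right) = \left(-1373655\right) 4989370 = -6853673047350$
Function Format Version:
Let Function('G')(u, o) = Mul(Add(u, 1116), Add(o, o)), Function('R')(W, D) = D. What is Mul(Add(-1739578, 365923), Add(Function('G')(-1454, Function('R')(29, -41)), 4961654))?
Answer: -6853673047350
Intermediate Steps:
Function('G')(u, o) = Mul(2, o, Add(1116, u)) (Function('G')(u, o) = Mul(Add(1116, u), Mul(2, o)) = Mul(2, o, Add(1116, u)))
Mul(Add(-1739578, 365923), Add(Function('G')(-1454, Function('R')(29, -41)), 4961654)) = Mul(Add(-1739578, 365923), Add(Mul(2, -41, Add(1116, -1454)), 4961654)) = Mul(-1373655, Add(Mul(2, -41, -338), 4961654)) = Mul(-1373655, Add(27716, 4961654)) = Mul(-1373655, 4989370) = -6853673047350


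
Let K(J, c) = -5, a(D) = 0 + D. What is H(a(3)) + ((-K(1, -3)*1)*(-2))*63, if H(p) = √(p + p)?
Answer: -630 + √6 ≈ -627.55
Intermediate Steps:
a(D) = D
H(p) = √2*√p (H(p) = √(2*p) = √2*√p)
H(a(3)) + ((-K(1, -3)*1)*(-2))*63 = √2*√3 + ((-1*(-5)*1)*(-2))*63 = √6 + ((5*1)*(-2))*63 = √6 + (5*(-2))*63 = √6 - 10*63 = √6 - 630 = -630 + √6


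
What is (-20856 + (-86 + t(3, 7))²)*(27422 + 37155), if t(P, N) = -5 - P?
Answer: -776215540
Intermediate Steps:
(-20856 + (-86 + t(3, 7))²)*(27422 + 37155) = (-20856 + (-86 + (-5 - 1*3))²)*(27422 + 37155) = (-20856 + (-86 + (-5 - 3))²)*64577 = (-20856 + (-86 - 8)²)*64577 = (-20856 + (-94)²)*64577 = (-20856 + 8836)*64577 = -12020*64577 = -776215540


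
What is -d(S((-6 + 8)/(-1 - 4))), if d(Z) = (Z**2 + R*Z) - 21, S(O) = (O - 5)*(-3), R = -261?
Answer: 99669/25 ≈ 3986.8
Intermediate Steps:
S(O) = 15 - 3*O (S(O) = (-5 + O)*(-3) = 15 - 3*O)
d(Z) = -21 + Z**2 - 261*Z (d(Z) = (Z**2 - 261*Z) - 21 = -21 + Z**2 - 261*Z)
-d(S((-6 + 8)/(-1 - 4))) = -(-21 + (15 - 3*(-6 + 8)/(-1 - 4))**2 - 261*(15 - 3*(-6 + 8)/(-1 - 4))) = -(-21 + (15 - 6/(-5))**2 - 261*(15 - 6/(-5))) = -(-21 + (15 - 6*(-1)/5)**2 - 261*(15 - 6*(-1)/5)) = -(-21 + (15 - 3*(-2/5))**2 - 261*(15 - 3*(-2/5))) = -(-21 + (15 + 6/5)**2 - 261*(15 + 6/5)) = -(-21 + (81/5)**2 - 261*81/5) = -(-21 + 6561/25 - 21141/5) = -1*(-99669/25) = 99669/25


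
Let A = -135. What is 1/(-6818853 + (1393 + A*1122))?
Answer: -1/6968930 ≈ -1.4349e-7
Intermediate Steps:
1/(-6818853 + (1393 + A*1122)) = 1/(-6818853 + (1393 - 135*1122)) = 1/(-6818853 + (1393 - 151470)) = 1/(-6818853 - 150077) = 1/(-6968930) = -1/6968930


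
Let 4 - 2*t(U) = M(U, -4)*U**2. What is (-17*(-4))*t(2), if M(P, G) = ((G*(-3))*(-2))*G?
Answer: -12920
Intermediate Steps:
M(P, G) = 6*G**2 (M(P, G) = (-3*G*(-2))*G = (6*G)*G = 6*G**2)
t(U) = 2 - 48*U**2 (t(U) = 2 - 6*(-4)**2*U**2/2 = 2 - 6*16*U**2/2 = 2 - 48*U**2)
(-17*(-4))*t(2) = (-17*(-4))*(2 - 48*2**2) = 68*(2 - 48*4) = 68*(2 - 192) = 68*(-190) = -12920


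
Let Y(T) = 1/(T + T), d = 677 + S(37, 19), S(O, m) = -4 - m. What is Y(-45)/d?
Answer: -1/58860 ≈ -1.6989e-5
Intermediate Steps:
d = 654 (d = 677 + (-4 - 1*19) = 677 + (-4 - 19) = 677 - 23 = 654)
Y(T) = 1/(2*T)
Y(-45)/d = ((1/2)/(-45))/654 = ((1/2)*(-1/45))*(1/654) = -1/90*1/654 = -1/58860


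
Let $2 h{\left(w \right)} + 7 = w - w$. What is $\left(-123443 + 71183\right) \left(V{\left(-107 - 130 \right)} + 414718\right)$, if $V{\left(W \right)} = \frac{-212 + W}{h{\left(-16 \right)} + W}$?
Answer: $- \frac{801910629120}{37} \approx -2.1673 \cdot 10^{10}$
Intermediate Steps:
$h{\left(w \right)} = - \frac{7}{2}$ ($h{\left(w \right)} = - \frac{7}{2} + \frac{w - w}{2} = - \frac{7}{2} + \frac{1}{2} \cdot 0 = - \frac{7}{2} + 0 = - \frac{7}{2}$)
$V{\left(W \right)} = \frac{-212 + W}{- \frac{7}{2} + W}$
$\left(-123443 + 71183\right) \left(V{\left(-107 - 130 \right)} + 414718\right) = \left(-123443 + 71183\right) \left(\frac{2 \left(-212 - 237\right)}{-7 + 2 \left(-107 - 130\right)} + 414718\right) = - 52260 \left(\frac{2 \left(-212 - 237\right)}{-7 + 2 \left(-107 - 130\right)} + 414718\right) = - 52260 \left(\frac{2 \left(-212 - 237\right)}{-7 + 2 \left(-237\right)} + 414718\right) = - 52260 \left(2 \frac{1}{-7 - 474} \left(-449\right) + 414718\right) = - 52260 \left(2 \frac{1}{-481} \left(-449\right) + 414718\right) = - 52260 \left(2 \left(- \frac{1}{481}\right) \left(-449\right) + 414718\right) = - 52260 \left(\frac{898}{481} + 414718\right) = \left(-52260\right) \frac{199480256}{481} = - \frac{801910629120}{37}$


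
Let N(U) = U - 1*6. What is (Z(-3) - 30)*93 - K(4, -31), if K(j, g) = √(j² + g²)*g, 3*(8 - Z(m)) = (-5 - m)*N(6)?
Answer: -2046 + 31*√977 ≈ -1077.0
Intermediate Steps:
N(U) = -6 + U (N(U) = U - 6 = -6 + U)
Z(m) = 8 (Z(m) = 8 - (-5 - m)*(-6 + 6)/3 = 8 - (-5 - m)*0/3 = 8 - ⅓*0 = 8 + 0 = 8)
K(j, g) = g*√(g² + j²) (K(j, g) = √(g² + j²)*g = g*√(g² + j²))
(Z(-3) - 30)*93 - K(4, -31) = (8 - 30)*93 - (-31)*√((-31)² + 4²) = -22*93 - (-31)*√(961 + 16) = -2046 - (-31)*√977 = -2046 + 31*√977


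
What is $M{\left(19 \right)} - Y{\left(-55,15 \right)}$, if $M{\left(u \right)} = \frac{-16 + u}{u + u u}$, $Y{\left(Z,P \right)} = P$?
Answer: $- \frac{5697}{380} \approx -14.992$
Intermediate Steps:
$M{\left(u \right)} = \frac{-16 + u}{u + u^{2}}$
$M{\left(19 \right)} - Y{\left(-55,15 \right)} = \frac{-16 + 19}{19 \left(1 + 19\right)} - 15 = \frac{1}{19} \cdot \frac{1}{20} \cdot 3 - 15 = \frac{3}{380} - 15 = - \frac{5697}{380}$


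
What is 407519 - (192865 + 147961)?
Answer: 66693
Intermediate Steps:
407519 - (192865 + 147961) = 407519 - 1*340826 = 407519 - 340826 = 66693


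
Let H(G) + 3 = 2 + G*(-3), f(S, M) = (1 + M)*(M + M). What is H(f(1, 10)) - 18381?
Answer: -19042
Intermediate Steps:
f(S, M) = 2*M*(1 + M) (f(S, M) = (1 + M)*(2*M) = 2*M*(1 + M))
H(G) = -1 - 3*G (H(G) = -3 + (2 + G*(-3)) = -3 + (2 - 3*G) = -1 - 3*G)
H(f(1, 10)) - 18381 = (-1 - 6*10*(1 + 10)) - 18381 = (-1 - 6*10*11) - 18381 = (-1 - 3*220) - 18381 = (-1 - 660) - 18381 = -661 - 18381 = -19042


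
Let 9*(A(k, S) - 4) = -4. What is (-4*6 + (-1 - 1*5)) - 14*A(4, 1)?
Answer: -718/9 ≈ -79.778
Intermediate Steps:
A(k, S) = 32/9 (A(k, S) = 4 + (⅑)*(-4) = 4 - 4/9 = 32/9)
(-4*6 + (-1 - 1*5)) - 14*A(4, 1) = (-4*6 + (-1 - 1*5)) - 14*32/9 = (-24 + (-1 - 5)) - 448/9 = (-24 - 6) - 448/9 = -30 - 448/9 = -718/9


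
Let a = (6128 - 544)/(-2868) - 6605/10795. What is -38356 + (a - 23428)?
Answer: -95645778473/1548003 ≈ -61787.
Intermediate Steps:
a = -3961121/1548003 (a = 5584*(-1/2868) - 6605*1/10795 = -1396/717 - 1321/2159 = -3961121/1548003 ≈ -2.5589)
-38356 + (a - 23428) = -38356 + (-3961121/1548003 - 23428) = -38356 - 36270575405/1548003 = -95645778473/1548003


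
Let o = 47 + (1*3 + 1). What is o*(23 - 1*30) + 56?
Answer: -301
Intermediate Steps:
o = 51 (o = 47 + (3 + 1) = 47 + 4 = 51)
o*(23 - 1*30) + 56 = 51*(23 - 1*30) + 56 = 51*(23 - 30) + 56 = 51*(-7) + 56 = -357 + 56 = -301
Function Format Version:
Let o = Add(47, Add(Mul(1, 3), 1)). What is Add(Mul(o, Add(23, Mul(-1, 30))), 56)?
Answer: -301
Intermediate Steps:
o = 51 (o = Add(47, Add(3, 1)) = Add(47, 4) = 51)
Add(Mul(o, Add(23, Mul(-1, 30))), 56) = Add(Mul(51, Add(23, Mul(-1, 30))), 56) = Add(Mul(51, Add(23, -30)), 56) = Add(Mul(51, -7), 56) = Add(-357, 56) = -301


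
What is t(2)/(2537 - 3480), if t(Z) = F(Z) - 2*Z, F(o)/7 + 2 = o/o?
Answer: 11/943 ≈ 0.011665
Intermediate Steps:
F(o) = -7 (F(o) = -14 + 7*(o/o) = -14 + 7*1 = -14 + 7 = -7)
t(Z) = -7 - 2*Z
t(2)/(2537 - 3480) = (-7 - 2*2)/(2537 - 3480) = (-7 - 4)/(-943) = -1/943*(-11) = 11/943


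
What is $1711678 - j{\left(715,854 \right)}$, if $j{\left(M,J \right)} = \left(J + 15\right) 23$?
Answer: $1691691$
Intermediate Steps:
$j{\left(M,J \right)} = 345 + 23 J$ ($j{\left(M,J \right)} = \left(15 + J\right) 23 = 345 + 23 J$)
$1711678 - j{\left(715,854 \right)} = 1711678 - \left(345 + 23 \cdot 854\right) = 1711678 - \left(345 + 19642\right) = 1711678 - 19987 = 1691691$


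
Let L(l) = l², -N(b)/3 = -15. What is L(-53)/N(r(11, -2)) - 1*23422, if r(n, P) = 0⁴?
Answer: -1051181/45 ≈ -23360.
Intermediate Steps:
r(n, P) = 0
N(b) = 45 (N(b) = -3*(-15) = 45)
L(-53)/N(r(11, -2)) - 1*23422 = (-53)²/45 - 1*23422 = 2809*(1/45) - 23422 = 2809/45 - 23422 = -1051181/45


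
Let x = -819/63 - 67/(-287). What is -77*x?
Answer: 40304/41 ≈ 983.02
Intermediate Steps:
x = -3664/287 (x = -819*1/63 - 67*(-1/287) = -13 + 67/287 = -3664/287 ≈ -12.767)
-77*x = -77*(-3664/287) = 40304/41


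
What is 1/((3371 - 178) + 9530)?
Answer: 1/12723 ≈ 7.8598e-5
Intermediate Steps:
1/((3371 - 178) + 9530) = 1/(3193 + 9530) = 1/12723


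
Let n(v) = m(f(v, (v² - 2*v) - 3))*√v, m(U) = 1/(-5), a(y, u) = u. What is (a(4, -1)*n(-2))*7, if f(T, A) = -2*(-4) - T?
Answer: 7*I*√2/5 ≈ 1.9799*I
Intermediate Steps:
f(T, A) = 8 - T
m(U) = -⅕
n(v) = -√v/5
(a(4, -1)*n(-2))*7 = -(-1)*√(-2)/5*7 = -(-1)*I*√2/5*7 = (I*√2/5)*7 = 7*I*√2/5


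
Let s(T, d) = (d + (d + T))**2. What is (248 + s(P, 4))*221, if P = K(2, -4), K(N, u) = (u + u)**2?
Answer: 1200472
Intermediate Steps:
K(N, u) = 4*u**2 (K(N, u) = (2*u)**2 = 4*u**2)
P = 64 (P = 4*(-4)**2 = 4*16 = 64)
s(T, d) = (T + 2*d)**2 (s(T, d) = (d + (T + d))**2 = (T + 2*d)**2)
(248 + s(P, 4))*221 = (248 + (64 + 2*4)**2)*221 = (248 + (64 + 8)**2)*221 = (248 + 72**2)*221 = (248 + 5184)*221 = 5432*221 = 1200472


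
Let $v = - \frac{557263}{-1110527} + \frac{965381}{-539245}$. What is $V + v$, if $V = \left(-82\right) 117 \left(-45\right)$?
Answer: $\frac{258539069037629598}{598846132115} \approx 4.3173 \cdot 10^{5}$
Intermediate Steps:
$V = 431730$ ($V = \left(-9594\right) \left(-45\right) = 431730$)
$v = - \frac{771580379352}{598846132115}$ ($v = \left(-557263\right) \left(- \frac{1}{1110527}\right) + 965381 \left(- \frac{1}{539245}\right) = \frac{557263}{1110527} - \frac{965381}{539245} = - \frac{771580379352}{598846132115} \approx -1.2884$)
$V + v = 431730 - \frac{771580379352}{598846132115} = \frac{258539069037629598}{598846132115}$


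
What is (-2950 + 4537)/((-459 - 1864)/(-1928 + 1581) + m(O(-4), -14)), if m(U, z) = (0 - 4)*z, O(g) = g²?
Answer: 550689/21755 ≈ 25.313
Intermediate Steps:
m(U, z) = -4*z
(-2950 + 4537)/((-459 - 1864)/(-1928 + 1581) + m(O(-4), -14)) = (-2950 + 4537)/((-459 - 1864)/(-1928 + 1581) - 4*(-14)) = 1587/(-2323/(-347) + 56) = 1587/(-2323*(-1/347) + 56) = 1587/(2323/347 + 56) = 1587/(21755/347) = 1587*(347/21755) = 550689/21755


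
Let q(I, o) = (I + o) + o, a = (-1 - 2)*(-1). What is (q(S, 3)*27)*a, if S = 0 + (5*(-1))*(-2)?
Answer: 1296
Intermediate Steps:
a = 3 (a = -3*(-1) = 3)
S = 10 (S = 0 - 5*(-2) = 0 + 10 = 10)
q(I, o) = I + 2*o
(q(S, 3)*27)*a = ((10 + 2*3)*27)*3 = ((10 + 6)*27)*3 = (16*27)*3 = 432*3 = 1296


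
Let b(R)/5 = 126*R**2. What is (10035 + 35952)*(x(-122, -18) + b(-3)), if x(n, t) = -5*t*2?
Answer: 269023950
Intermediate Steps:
x(n, t) = -10*t
b(R) = 630*R**2 (b(R) = 5*(126*R**2) = 630*R**2)
(10035 + 35952)*(x(-122, -18) + b(-3)) = (10035 + 35952)*(-10*(-18) + 630*(-3)**2) = 45987*(180 + 630*9) = 45987*(180 + 5670) = 45987*5850 = 269023950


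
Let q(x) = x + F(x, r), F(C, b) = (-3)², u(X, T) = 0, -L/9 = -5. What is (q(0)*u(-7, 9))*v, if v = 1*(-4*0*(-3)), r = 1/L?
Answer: 0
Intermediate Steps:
L = 45 (L = -9*(-5) = 45)
r = 1/45 ≈ 0.022222
F(C, b) = 9
v = 0 (v = 1*(0*(-3)) = 1*0 = 0)
q(x) = 9 + x (q(x) = x + 9 = 9 + x)
(q(0)*u(-7, 9))*v = ((9 + 0)*0)*0 = (9*0)*0 = 0*0 = 0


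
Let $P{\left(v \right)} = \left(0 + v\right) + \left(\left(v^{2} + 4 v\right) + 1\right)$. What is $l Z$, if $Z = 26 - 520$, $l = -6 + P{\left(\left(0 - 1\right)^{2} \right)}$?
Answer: $-494$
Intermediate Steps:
$P{\left(v \right)} = 1 + v^{2} + 5 v$ ($P{\left(v \right)} = v + \left(1 + v^{2} + 4 v\right) = 1 + v^{2} + 5 v$)
$l = 1$ ($l = -6 + \left(1 + \left(\left(0 - 1\right)^{2}\right)^{2} + 5 \left(0 - 1\right)^{2}\right) = -6 + \left(1 + \left(\left(-1\right)^{2}\right)^{2} + 5 \left(-1\right)^{2}\right) = -6 + \left(1 + 1^{2} + 5 \cdot 1\right) = -6 + \left(1 + 1 + 5\right) = -6 + 7 = 1$)
$Z = -494$ ($Z = 26 - 520 = -494$)
$l Z = 1 \left(-494\right) = -494$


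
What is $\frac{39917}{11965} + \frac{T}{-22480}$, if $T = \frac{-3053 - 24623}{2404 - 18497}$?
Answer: $\frac{65638488607}{19675389580} \approx 3.3361$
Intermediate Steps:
$T = \frac{2516}{1463}$ ($T = - \frac{27676}{-16093} = \left(-27676\right) \left(- \frac{1}{16093}\right) = \frac{2516}{1463} \approx 1.7198$)
$\frac{39917}{11965} + \frac{T}{-22480} = \frac{39917}{11965} + \frac{2516}{1463 \left(-22480\right)} = 39917 \cdot \frac{1}{11965} + \frac{2516}{1463} \left(- \frac{1}{22480}\right) = \frac{39917}{11965} - \frac{629}{8222060} = \frac{65638488607}{19675389580}$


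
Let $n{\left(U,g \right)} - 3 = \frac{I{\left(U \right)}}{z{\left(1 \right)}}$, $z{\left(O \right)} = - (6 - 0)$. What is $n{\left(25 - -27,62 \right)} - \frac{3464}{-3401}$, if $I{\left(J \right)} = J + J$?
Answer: $- \frac{135851}{10203} \approx -13.315$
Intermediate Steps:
$I{\left(J \right)} = 2 J$
$z{\left(O \right)} = -6$ ($z{\left(O \right)} = - (6 + 0) = \left(-1\right) 6 = -6$)
$n{\left(U,g \right)} = 3 - \frac{U}{3}$ ($n{\left(U,g \right)} = 3 + \frac{2 U}{-6} = 3 + 2 U \left(- \frac{1}{6}\right) = 3 - \frac{U}{3}$)
$n{\left(25 - -27,62 \right)} - \frac{3464}{-3401} = \left(3 - \frac{25 - -27}{3}\right) - \frac{3464}{-3401} = \left(3 - \frac{25 + 27}{3}\right) - 3464 \left(- \frac{1}{3401}\right) = \left(3 - \frac{52}{3}\right) - - \frac{3464}{3401} = \left(3 - \frac{52}{3}\right) + \frac{3464}{3401} = - \frac{43}{3} + \frac{3464}{3401} = - \frac{135851}{10203}$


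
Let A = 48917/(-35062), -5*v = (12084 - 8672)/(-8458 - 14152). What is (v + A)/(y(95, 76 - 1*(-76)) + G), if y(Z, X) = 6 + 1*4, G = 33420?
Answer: -2705217653/66254233356500 ≈ -4.0831e-5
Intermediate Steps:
v = 1706/56525 (v = -(12084 - 8672)/(5*(-8458 - 14152)) = -3412/(5*(-22610)) = -3412*(-1)/(5*22610) = -1/5*(-1706/11305) = 1706/56525 ≈ 0.030181)
A = -48917/35062 (A = 48917*(-1/35062) = -48917/35062 ≈ -1.3952)
y(Z, X) = 10 (y(Z, X) = 6 + 4 = 10)
(v + A)/(y(95, 76 - 1*(-76)) + G) = (1706/56525 - 48917/35062)/(10 + 33420) = -2705217653/1981879550/33430 = -2705217653/1981879550*1/33430 = -2705217653/66254233356500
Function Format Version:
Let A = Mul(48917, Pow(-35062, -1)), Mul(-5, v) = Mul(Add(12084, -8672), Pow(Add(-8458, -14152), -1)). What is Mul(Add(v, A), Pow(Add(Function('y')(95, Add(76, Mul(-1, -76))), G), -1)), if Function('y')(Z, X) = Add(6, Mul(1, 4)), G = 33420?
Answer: Rational(-2705217653, 66254233356500) ≈ -4.0831e-5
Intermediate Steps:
v = Rational(1706, 56525) (v = Mul(Rational(-1, 5), Mul(Add(12084, -8672), Pow(Add(-8458, -14152), -1))) = Mul(Rational(-1, 5), Mul(3412, Pow(-22610, -1))) = Mul(Rational(-1, 5), Mul(3412, Rational(-1, 22610))) = Mul(Rational(-1, 5), Rational(-1706, 11305)) = Rational(1706, 56525) ≈ 0.030181)
A = Rational(-48917, 35062) (A = Mul(48917, Rational(-1, 35062)) = Rational(-48917, 35062) ≈ -1.3952)
Function('y')(Z, X) = 10 (Function('y')(Z, X) = Add(6, 4) = 10)
Mul(Add(v, A), Pow(Add(Function('y')(95, Add(76, Mul(-1, -76))), G), -1)) = Mul(Add(Rational(1706, 56525), Rational(-48917, 35062)), Pow(Add(10, 33420), -1)) = Mul(Rational(-2705217653, 1981879550), Pow(33430, -1)) = Mul(Rational(-2705217653, 1981879550), Rational(1, 33430)) = Rational(-2705217653, 66254233356500)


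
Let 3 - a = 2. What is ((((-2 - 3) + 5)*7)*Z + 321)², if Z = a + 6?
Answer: 103041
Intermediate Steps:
a = 1 (a = 3 - 1*2 = 3 - 2 = 1)
Z = 7 (Z = 1 + 6 = 7)
((((-2 - 3) + 5)*7)*Z + 321)² = ((((-2 - 3) + 5)*7)*7 + 321)² = (((-5 + 5)*7)*7 + 321)² = ((0*7)*7 + 321)² = (0*7 + 321)² = (0 + 321)² = 321² = 103041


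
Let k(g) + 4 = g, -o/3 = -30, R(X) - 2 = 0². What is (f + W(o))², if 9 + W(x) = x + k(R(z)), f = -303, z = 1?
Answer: 50176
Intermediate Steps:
R(X) = 2 (R(X) = 2 + 0² = 2 + 0 = 2)
o = 90 (o = -3*(-30) = 90)
k(g) = -4 + g
W(x) = -11 + x (W(x) = -9 + (x + (-4 + 2)) = -9 + (x - 2) = -9 + (-2 + x) = -11 + x)
(f + W(o))² = (-303 + (-11 + 90))² = (-303 + 79)² = (-224)² = 50176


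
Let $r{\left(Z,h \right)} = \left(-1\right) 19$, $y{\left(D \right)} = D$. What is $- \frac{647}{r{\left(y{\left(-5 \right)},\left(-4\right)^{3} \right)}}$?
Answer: $\frac{647}{19} \approx 34.053$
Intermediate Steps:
$r{\left(Z,h \right)} = -19$
$- \frac{647}{r{\left(y{\left(-5 \right)},\left(-4\right)^{3} \right)}} = - \frac{647}{-19} = \left(-647\right) \left(- \frac{1}{19}\right) = \frac{647}{19}$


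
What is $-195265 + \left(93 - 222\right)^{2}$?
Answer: $-178624$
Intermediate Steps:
$-195265 + \left(93 - 222\right)^{2} = -195265 + \left(-129\right)^{2} = -195265 + 16641 = -178624$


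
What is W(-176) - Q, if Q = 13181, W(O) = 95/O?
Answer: -2319951/176 ≈ -13182.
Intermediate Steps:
W(-176) - Q = 95/(-176) - 1*13181 = 95*(-1/176) - 13181 = -95/176 - 13181 = -2319951/176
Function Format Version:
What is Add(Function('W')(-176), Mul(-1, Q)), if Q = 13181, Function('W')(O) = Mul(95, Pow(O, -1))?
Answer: Rational(-2319951, 176) ≈ -13182.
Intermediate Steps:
Add(Function('W')(-176), Mul(-1, Q)) = Add(Mul(95, Pow(-176, -1)), Mul(-1, 13181)) = Add(Mul(95, Rational(-1, 176)), -13181) = Add(Rational(-95, 176), -13181) = Rational(-2319951, 176)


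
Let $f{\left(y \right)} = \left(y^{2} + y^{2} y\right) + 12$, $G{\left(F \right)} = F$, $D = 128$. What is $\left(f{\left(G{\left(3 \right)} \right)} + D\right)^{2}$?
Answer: $30976$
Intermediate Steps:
$f{\left(y \right)} = 12 + y^{2} + y^{3}$ ($f{\left(y \right)} = \left(y^{2} + y^{3}\right) + 12 = 12 + y^{2} + y^{3}$)
$\left(f{\left(G{\left(3 \right)} \right)} + D\right)^{2} = \left(\left(12 + 3^{2} + 3^{3}\right) + 128\right)^{2} = \left(\left(12 + 9 + 27\right) + 128\right)^{2} = \left(48 + 128\right)^{2} = 176^{2} = 30976$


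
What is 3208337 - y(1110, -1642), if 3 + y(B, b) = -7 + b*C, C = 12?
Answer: 3228051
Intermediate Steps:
y(B, b) = -10 + 12*b (y(B, b) = -3 + (-7 + b*12) = -3 + (-7 + 12*b) = -10 + 12*b)
3208337 - y(1110, -1642) = 3208337 - (-10 + 12*(-1642)) = 3208337 - (-10 - 19704) = 3208337 - 1*(-19714) = 3208337 + 19714 = 3228051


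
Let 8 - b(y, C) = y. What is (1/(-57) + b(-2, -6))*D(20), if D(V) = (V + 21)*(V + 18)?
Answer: 46658/3 ≈ 15553.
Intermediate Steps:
b(y, C) = 8 - y
D(V) = (18 + V)*(21 + V) (D(V) = (21 + V)*(18 + V) = (18 + V)*(21 + V))
(1/(-57) + b(-2, -6))*D(20) = (1/(-57) + (8 - 1*(-2)))*(378 + 20² + 39*20) = (-1/57 + (8 + 2))*(378 + 400 + 780) = (-1/57 + 10)*1558 = (569/57)*1558 = 46658/3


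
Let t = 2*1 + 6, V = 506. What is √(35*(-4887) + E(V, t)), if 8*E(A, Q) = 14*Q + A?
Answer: I*√683871/2 ≈ 413.48*I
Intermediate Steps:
t = 8 (t = 2 + 6 = 8)
E(A, Q) = A/8 + 7*Q/4 (E(A, Q) = (14*Q + A)/8 = (A + 14*Q)/8 = A/8 + 7*Q/4)
√(35*(-4887) + E(V, t)) = √(35*(-4887) + ((⅛)*506 + (7/4)*8)) = √(-171045 + (253/4 + 14)) = √(-171045 + 309/4) = √(-683871/4) = I*√683871/2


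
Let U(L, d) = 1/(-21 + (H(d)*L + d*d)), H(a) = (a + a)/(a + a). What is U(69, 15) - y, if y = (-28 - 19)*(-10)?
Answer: -128309/273 ≈ -470.00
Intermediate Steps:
H(a) = 1 (H(a) = (2*a)/((2*a)) = (2*a)*(1/(2*a)) = 1)
U(L, d) = 1/(-21 + L + d²) (U(L, d) = 1/(-21 + (1*L + d*d)) = 1/(-21 + (L + d²)) = 1/(-21 + L + d²))
y = 470 (y = -47*(-10) = 470)
U(69, 15) - y = 1/(-21 + 69 + 15²) - 1*470 = 1/(-21 + 69 + 225) - 470 = 1/273 - 470 = -128309/273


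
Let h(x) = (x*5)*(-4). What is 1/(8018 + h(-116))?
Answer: 1/10338 ≈ 9.6731e-5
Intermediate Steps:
h(x) = -20*x (h(x) = (5*x)*(-4) = -20*x)
1/(8018 + h(-116)) = 1/(8018 - 20*(-116)) = 1/(8018 + 2320) = 1/10338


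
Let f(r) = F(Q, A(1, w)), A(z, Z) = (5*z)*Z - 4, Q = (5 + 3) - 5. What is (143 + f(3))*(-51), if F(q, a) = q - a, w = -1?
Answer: -7905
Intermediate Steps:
Q = 3 (Q = 8 - 5 = 3)
A(z, Z) = -4 + 5*Z*z (A(z, Z) = 5*Z*z - 4 = -4 + 5*Z*z)
f(r) = 12 (f(r) = 3 - (-4 + 5*(-1)*1) = 3 - (-4 - 5) = 3 - 1*(-9) = 3 + 9 = 12)
(143 + f(3))*(-51) = (143 + 12)*(-51) = 155*(-51) = -7905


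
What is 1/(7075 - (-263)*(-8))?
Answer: 1/4971 ≈ 0.00020117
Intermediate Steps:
1/(7075 - (-263)*(-8)) = 1/(7075 - 1*2104) = 1/(7075 - 2104) = 1/4971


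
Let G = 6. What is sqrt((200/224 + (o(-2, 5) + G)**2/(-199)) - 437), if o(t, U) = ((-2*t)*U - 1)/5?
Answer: I*sqrt(84718015529)/13930 ≈ 20.895*I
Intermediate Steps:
o(t, U) = -1/5 - 2*U*t/5 (o(t, U) = (-2*U*t - 1)*(1/5) = (-1 - 2*U*t)*(1/5) = -1/5 - 2*U*t/5)
sqrt((200/224 + (o(-2, 5) + G)**2/(-199)) - 437) = sqrt((200/224 + ((-1/5 - 2/5*5*(-2)) + 6)**2/(-199)) - 437) = sqrt((200*(1/224) + ((-1/5 + 4) + 6)**2*(-1/199)) - 437) = sqrt((25/28 + (19/5 + 6)**2*(-1/199)) - 437) = sqrt((25/28 + (49/5)**2*(-1/199)) - 437) = sqrt((25/28 + (2401/25)*(-1/199)) - 437) = sqrt((25/28 - 2401/4975) - 437) = sqrt(57147/139300 - 437) = sqrt(-60816953/139300) = I*sqrt(84718015529)/13930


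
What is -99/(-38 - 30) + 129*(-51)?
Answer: -447273/68 ≈ -6577.5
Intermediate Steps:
-99/(-38 - 30) + 129*(-51) = -99/(-68) - 6579 = -99*(-1/68) - 6579 = 99/68 - 6579 = -447273/68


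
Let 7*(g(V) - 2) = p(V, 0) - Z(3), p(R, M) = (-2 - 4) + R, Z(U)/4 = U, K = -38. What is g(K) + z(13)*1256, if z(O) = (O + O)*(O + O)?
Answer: 849050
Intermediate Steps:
Z(U) = 4*U
z(O) = 4*O² (z(O) = (2*O)*(2*O) = 4*O²)
p(R, M) = -6 + R
g(V) = -4/7 + V/7 (g(V) = 2 + ((-6 + V) - 4*3)/7 = 2 + ((-6 + V) - 1*12)/7 = 2 + ((-6 + V) - 12)/7 = 2 + (-18 + V)/7 = 2 + (-18/7 + V/7) = -4/7 + V/7)
g(K) + z(13)*1256 = (-4/7 + (⅐)*(-38)) + (4*13²)*1256 = (-4/7 - 38/7) + (4*169)*1256 = -6 + 676*1256 = -6 + 849056 = 849050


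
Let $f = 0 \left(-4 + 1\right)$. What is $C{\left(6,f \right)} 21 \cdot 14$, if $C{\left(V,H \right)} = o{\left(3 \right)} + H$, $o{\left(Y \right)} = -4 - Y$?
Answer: $-2058$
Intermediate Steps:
$f = 0$ ($f = 0 \left(-3\right) = 0$)
$C{\left(V,H \right)} = -7 + H$ ($C{\left(V,H \right)} = \left(-4 - 3\right) + H = -7 + H$)
$C{\left(6,f \right)} 21 \cdot 14 = \left(-7 + 0\right) 21 \cdot 14 = \left(-7\right) 21 \cdot 14 = \left(-147\right) 14 = -2058$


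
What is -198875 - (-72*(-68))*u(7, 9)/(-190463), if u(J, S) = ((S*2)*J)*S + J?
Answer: -5410391827/27209 ≈ -1.9885e+5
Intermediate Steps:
u(J, S) = J + 2*J*S² (u(J, S) = ((2*S)*J)*S + J = (2*J*S)*S + J = 2*J*S² + J = J + 2*J*S²)
-198875 - (-72*(-68))*u(7, 9)/(-190463) = -198875 - (-72*(-68))*(7*(1 + 2*9²))/(-190463) = -198875 - 4896*(7*(1 + 2*81))*(-1)/190463 = -198875 - 4896*(7*(1 + 162))*(-1)/190463 = -198875 - 4896*(7*163)*(-1)/190463 = -198875 - 4896*1141*(-1)/190463 = -198875 - 5586336*(-1)/190463 = -198875 - 1*(-798048/27209) = -198875 + 798048/27209 = -5410391827/27209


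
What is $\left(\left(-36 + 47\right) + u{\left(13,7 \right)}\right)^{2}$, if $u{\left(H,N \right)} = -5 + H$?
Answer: $361$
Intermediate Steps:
$\left(\left(-36 + 47\right) + u{\left(13,7 \right)}\right)^{2} = \left(\left(-36 + 47\right) + \left(-5 + 13\right)\right)^{2} = \left(11 + 8\right)^{2} = 19^{2} = 361$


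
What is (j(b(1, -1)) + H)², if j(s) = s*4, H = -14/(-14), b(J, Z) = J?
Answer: 25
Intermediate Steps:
H = 1 (H = -14*(-1/14) = 1)
j(s) = 4*s
(j(b(1, -1)) + H)² = (4*1 + 1)² = (4 + 1)² = 5² = 25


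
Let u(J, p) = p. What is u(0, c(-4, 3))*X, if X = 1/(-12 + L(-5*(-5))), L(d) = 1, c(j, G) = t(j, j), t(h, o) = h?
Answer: 4/11 ≈ 0.36364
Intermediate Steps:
c(j, G) = j
X = -1/11 (X = 1/(-12 + 1) = 1/(-11) = -1/11 ≈ -0.090909)
u(0, c(-4, 3))*X = -4*(-1/11) = 4/11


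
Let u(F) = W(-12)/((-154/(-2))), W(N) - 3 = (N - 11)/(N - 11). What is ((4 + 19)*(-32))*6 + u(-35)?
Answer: -340028/77 ≈ -4415.9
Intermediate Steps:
W(N) = 4 (W(N) = 3 + (N - 11)/(N - 11) = 3 + (-11 + N)/(-11 + N) = 3 + 1 = 4)
u(F) = 4/77 (u(F) = 4/((-154/(-2))) = 4/((-154*(-½))) = 4/77)
((4 + 19)*(-32))*6 + u(-35) = ((4 + 19)*(-32))*6 + 4/77 = (23*(-32))*6 + 4/77 = -736*6 + 4/77 = -4416 + 4/77 = -340028/77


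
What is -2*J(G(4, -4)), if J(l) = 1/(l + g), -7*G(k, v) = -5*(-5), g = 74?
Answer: -14/493 ≈ -0.028398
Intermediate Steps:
G(k, v) = -25/7 (G(k, v) = -(-5)*(-5)/7 = -1/7*25 = -25/7)
J(l) = 1/(74 + l) (J(l) = 1/(l + 74) = 1/(74 + l))
-2*J(G(4, -4)) = -2/(74 - 25/7) = -2/493/7 = -2*7/493 = -14/493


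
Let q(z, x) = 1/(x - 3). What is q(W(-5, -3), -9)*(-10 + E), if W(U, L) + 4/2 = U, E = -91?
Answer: 101/12 ≈ 8.4167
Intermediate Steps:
W(U, L) = -2 + U
q(z, x) = 1/(-3 + x)
q(W(-5, -3), -9)*(-10 + E) = (-10 - 91)/(-3 - 9) = -101/(-12) = -1/12*(-101) = 101/12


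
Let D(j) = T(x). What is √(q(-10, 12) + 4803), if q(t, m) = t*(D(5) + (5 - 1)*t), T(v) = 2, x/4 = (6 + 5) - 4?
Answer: √5183 ≈ 71.993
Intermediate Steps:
x = 28 (x = 4*((6 + 5) - 4) = 4*(11 - 4) = 4*7 = 28)
D(j) = 2
q(t, m) = t*(2 + 4*t) (q(t, m) = t*(2 + (5 - 1)*t) = t*(2 + 4*t))
√(q(-10, 12) + 4803) = √(2*(-10)*(1 + 2*(-10)) + 4803) = √(2*(-10)*(1 - 20) + 4803) = √(2*(-10)*(-19) + 4803) = √(380 + 4803) = √5183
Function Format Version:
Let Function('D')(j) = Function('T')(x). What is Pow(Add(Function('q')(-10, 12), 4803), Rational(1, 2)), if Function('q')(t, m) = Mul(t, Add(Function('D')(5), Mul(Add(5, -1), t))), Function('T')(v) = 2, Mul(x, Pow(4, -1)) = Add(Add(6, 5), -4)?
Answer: Pow(5183, Rational(1, 2)) ≈ 71.993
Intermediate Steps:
x = 28 (x = Mul(4, Add(Add(6, 5), -4)) = Mul(4, Add(11, -4)) = Mul(4, 7) = 28)
Function('D')(j) = 2
Function('q')(t, m) = Mul(t, Add(2, Mul(4, t))) (Function('q')(t, m) = Mul(t, Add(2, Mul(Add(5, -1), t))) = Mul(t, Add(2, Mul(4, t))))
Pow(Add(Function('q')(-10, 12), 4803), Rational(1, 2)) = Pow(Add(Mul(2, -10, Add(1, Mul(2, -10))), 4803), Rational(1, 2)) = Pow(Add(Mul(2, -10, Add(1, -20)), 4803), Rational(1, 2)) = Pow(Add(Mul(2, -10, -19), 4803), Rational(1, 2)) = Pow(Add(380, 4803), Rational(1, 2)) = Pow(5183, Rational(1, 2))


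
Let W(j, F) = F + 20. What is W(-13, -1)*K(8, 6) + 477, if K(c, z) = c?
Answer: 629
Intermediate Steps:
W(j, F) = 20 + F
W(-13, -1)*K(8, 6) + 477 = (20 - 1)*8 + 477 = 19*8 + 477 = 152 + 477 = 629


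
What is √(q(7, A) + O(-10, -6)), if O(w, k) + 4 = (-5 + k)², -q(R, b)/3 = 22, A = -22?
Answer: √51 ≈ 7.1414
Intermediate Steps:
q(R, b) = -66 (q(R, b) = -3*22 = -66)
O(w, k) = -4 + (-5 + k)²
√(q(7, A) + O(-10, -6)) = √(-66 + (-4 + (-5 - 6)²)) = √(-66 + (-4 + (-11)²)) = √(-66 + (-4 + 121)) = √(-66 + 117) = √51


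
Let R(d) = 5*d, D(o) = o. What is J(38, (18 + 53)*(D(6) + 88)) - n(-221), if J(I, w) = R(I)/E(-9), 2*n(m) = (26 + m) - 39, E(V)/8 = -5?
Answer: 449/4 ≈ 112.25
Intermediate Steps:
E(V) = -40 (E(V) = 8*(-5) = -40)
n(m) = -13/2 + m/2 (n(m) = ((26 + m) - 39)/2 = (-13 + m)/2 = -13/2 + m/2)
J(I, w) = -I/8 (J(I, w) = (5*I)/(-40) = (5*I)*(-1/40) = -I/8)
J(38, (18 + 53)*(D(6) + 88)) - n(-221) = -1/8*38 - (-13/2 + (1/2)*(-221)) = -19/4 - (-13/2 - 221/2) = -19/4 - 1*(-117) = -19/4 + 117 = 449/4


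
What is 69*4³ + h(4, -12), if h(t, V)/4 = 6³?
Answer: 5280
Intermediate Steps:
h(t, V) = 864 (h(t, V) = 4*6³ = 4*216 = 864)
69*4³ + h(4, -12) = 69*4³ + 864 = 69*64 + 864 = 4416 + 864 = 5280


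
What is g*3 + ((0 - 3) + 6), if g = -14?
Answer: -39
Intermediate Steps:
g*3 + ((0 - 3) + 6) = -14*3 + ((0 - 3) + 6) = -42 + (-3 + 6) = -42 + 3 = -39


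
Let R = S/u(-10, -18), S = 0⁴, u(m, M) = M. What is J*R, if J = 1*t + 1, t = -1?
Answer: 0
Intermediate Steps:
S = 0
J = 0 (J = 1*(-1) + 1 = -1 + 1 = 0)
R = 0 (R = 0/(-18) = 0*(-1/18) = 0)
J*R = 0*0 = 0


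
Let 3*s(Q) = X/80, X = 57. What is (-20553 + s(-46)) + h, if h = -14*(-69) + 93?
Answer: -1559501/80 ≈ -19494.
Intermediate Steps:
s(Q) = 19/80 (s(Q) = (57/80)/3 = (57*(1/80))/3 = (⅓)*(57/80) = 19/80)
h = 1059 (h = 966 + 93 = 1059)
(-20553 + s(-46)) + h = (-20553 + 19/80) + 1059 = -1644221/80 + 1059 = -1559501/80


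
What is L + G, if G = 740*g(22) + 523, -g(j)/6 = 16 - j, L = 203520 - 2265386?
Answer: -2034703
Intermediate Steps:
L = -2061866
g(j) = -96 + 6*j (g(j) = -6*(16 - j) = -96 + 6*j)
G = 27163 (G = 740*(-96 + 6*22) + 523 = 740*(-96 + 132) + 523 = 740*36 + 523 = 26640 + 523 = 27163)
L + G = -2061866 + 27163 = -2034703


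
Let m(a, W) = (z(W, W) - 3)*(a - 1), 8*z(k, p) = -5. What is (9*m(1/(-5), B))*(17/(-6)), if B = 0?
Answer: -4437/40 ≈ -110.93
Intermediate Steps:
z(k, p) = -5/8 (z(k, p) = (⅛)*(-5) = -5/8)
m(a, W) = 29/8 - 29*a/8 (m(a, W) = (-5/8 - 3)*(a - 1) = -29*(-1 + a)/8 = 29/8 - 29*a/8)
(9*m(1/(-5), B))*(17/(-6)) = (9*(29/8 - 29/8/(-5)))*(17/(-6)) = (9*(29/8 - 29/8*(-⅕)))*(17*(-⅙)) = (9*(29/8 + 29/40))*(-17/6) = (9*(87/20))*(-17/6) = (783/20)*(-17/6) = -4437/40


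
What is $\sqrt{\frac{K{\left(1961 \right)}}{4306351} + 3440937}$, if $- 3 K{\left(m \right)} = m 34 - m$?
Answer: $\frac{2 \sqrt{15952750747405356479}}{4306351} \approx 1855.0$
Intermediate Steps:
$K{\left(m \right)} = - 11 m$ ($K{\left(m \right)} = - \frac{m 34 - m}{3} = - \frac{34 m - m}{3} = - \frac{33 m}{3} = - 11 m$)
$\sqrt{\frac{K{\left(1961 \right)}}{4306351} + 3440937} = \sqrt{\frac{\left(-11\right) 1961}{4306351} + 3440937} = \sqrt{\left(-21571\right) \frac{1}{4306351} + 3440937} = \sqrt{- \frac{21571}{4306351} + 3440937} = \sqrt{\frac{14817882469316}{4306351}} = \frac{2 \sqrt{15952750747405356479}}{4306351}$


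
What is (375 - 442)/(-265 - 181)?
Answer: 67/446 ≈ 0.15022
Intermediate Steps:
(375 - 442)/(-265 - 181) = -67/(-446) = -67*(-1/446) = 67/446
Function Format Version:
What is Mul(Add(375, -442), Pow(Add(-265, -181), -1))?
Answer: Rational(67, 446) ≈ 0.15022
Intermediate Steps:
Mul(Add(375, -442), Pow(Add(-265, -181), -1)) = Mul(-67, Pow(-446, -1)) = Mul(-67, Rational(-1, 446)) = Rational(67, 446)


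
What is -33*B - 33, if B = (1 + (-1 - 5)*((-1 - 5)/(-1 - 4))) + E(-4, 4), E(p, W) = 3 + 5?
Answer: -462/5 ≈ -92.400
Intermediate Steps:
E(p, W) = 8
B = 9/5 (B = (1 + (-1 - 5)*((-1 - 5)/(-1 - 4))) + 8 = (1 - (-36)/(-5)) + 8 = (1 - (-36)*(-1)/5) + 8 = (1 - 6*6/5) + 8 = (1 - 36/5) + 8 = -31/5 + 8 = 9/5 ≈ 1.8000)
-33*B - 33 = -33*9/5 - 33 = -297/5 - 33 = -462/5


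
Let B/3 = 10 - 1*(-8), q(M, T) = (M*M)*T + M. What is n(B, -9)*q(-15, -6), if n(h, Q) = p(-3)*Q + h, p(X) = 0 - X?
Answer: -36855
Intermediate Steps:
q(M, T) = M + T*M**2 (q(M, T) = M**2*T + M = T*M**2 + M = M + T*M**2)
p(X) = -X
B = 54 (B = 3*(10 - 1*(-8)) = 3*(10 + 8) = 3*18 = 54)
n(h, Q) = h + 3*Q (n(h, Q) = (-1*(-3))*Q + h = 3*Q + h = h + 3*Q)
n(B, -9)*q(-15, -6) = (54 + 3*(-9))*(-15*(1 - 15*(-6))) = (54 - 27)*(-15*(1 + 90)) = 27*(-15*91) = 27*(-1365) = -36855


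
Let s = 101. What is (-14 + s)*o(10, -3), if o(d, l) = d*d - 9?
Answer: 7917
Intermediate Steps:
o(d, l) = -9 + d² (o(d, l) = d² - 9 = -9 + d²)
(-14 + s)*o(10, -3) = (-14 + 101)*(-9 + 10²) = 87*(-9 + 100) = 87*91 = 7917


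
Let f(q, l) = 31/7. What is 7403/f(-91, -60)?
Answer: 51821/31 ≈ 1671.6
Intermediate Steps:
f(q, l) = 31/7 (f(q, l) = 31*(⅐) = 31/7)
7403/f(-91, -60) = 7403/(31/7) = 7403*(7/31) = 51821/31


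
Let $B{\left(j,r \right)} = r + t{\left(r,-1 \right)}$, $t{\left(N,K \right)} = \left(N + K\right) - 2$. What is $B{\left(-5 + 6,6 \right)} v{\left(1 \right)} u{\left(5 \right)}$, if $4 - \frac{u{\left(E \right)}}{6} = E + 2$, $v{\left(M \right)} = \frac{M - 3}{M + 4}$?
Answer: $\frac{324}{5} \approx 64.8$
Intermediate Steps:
$v{\left(M \right)} = \frac{-3 + M}{4 + M}$
$t{\left(N,K \right)} = -2 + K + N$ ($t{\left(N,K \right)} = \left(K + N\right) - 2 = -2 + K + N$)
$B{\left(j,r \right)} = -3 + 2 r$ ($B{\left(j,r \right)} = r - \left(3 - r\right) = r + \left(-3 + r\right) = -3 + 2 r$)
$u{\left(E \right)} = 12 - 6 E$ ($u{\left(E \right)} = 24 - 6 \left(E + 2\right) = 24 - 6 \left(2 + E\right) = 24 - \left(12 + 6 E\right) = 12 - 6 E$)
$B{\left(-5 + 6,6 \right)} v{\left(1 \right)} u{\left(5 \right)} = \left(-3 + 2 \cdot 6\right) \frac{-3 + 1}{4 + 1} \left(12 - 30\right) = \left(-3 + 12\right) \frac{1}{5} \left(-2\right) \left(12 - 30\right) = 9 \cdot \frac{1}{5} \left(-2\right) \left(-18\right) = 9 \left(- \frac{2}{5}\right) \left(-18\right) = \left(- \frac{18}{5}\right) \left(-18\right) = \frac{324}{5}$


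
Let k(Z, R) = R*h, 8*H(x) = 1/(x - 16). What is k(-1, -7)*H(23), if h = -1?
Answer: ⅛ ≈ 0.12500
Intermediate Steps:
H(x) = 1/(8*(-16 + x)) (H(x) = 1/(8*(x - 16)) = 1/(8*(-16 + x)))
k(Z, R) = -R (k(Z, R) = R*(-1) = -R)
k(-1, -7)*H(23) = (-1*(-7))*(1/(8*(-16 + 23))) = 7*((⅛)/7) = 7*((⅛)*(⅐)) = 7*(1/56) = ⅛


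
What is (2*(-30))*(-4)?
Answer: 240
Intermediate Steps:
(2*(-30))*(-4) = -60*(-4) = 240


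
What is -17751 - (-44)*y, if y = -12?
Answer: -18279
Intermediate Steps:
-17751 - (-44)*y = -17751 - (-44)*(-12) = -17751 - 1*528 = -17751 - 528 = -18279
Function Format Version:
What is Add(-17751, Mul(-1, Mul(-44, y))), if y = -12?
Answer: -18279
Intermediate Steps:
Add(-17751, Mul(-1, Mul(-44, y))) = Add(-17751, Mul(-1, Mul(-44, -12))) = Add(-17751, Mul(-1, 528)) = Add(-17751, -528) = -18279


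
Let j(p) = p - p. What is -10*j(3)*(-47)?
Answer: 0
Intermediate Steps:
j(p) = 0
-10*j(3)*(-47) = -10*0*(-47) = 0*(-47) = 0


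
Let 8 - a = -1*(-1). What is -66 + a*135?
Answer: 879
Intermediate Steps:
a = 7 (a = 8 - (-1)*(-1) = 8 - 1*1 = 8 - 1 = 7)
-66 + a*135 = -66 + 7*135 = -66 + 945 = 879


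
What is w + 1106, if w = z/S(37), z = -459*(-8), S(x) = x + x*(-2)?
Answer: 37250/37 ≈ 1006.8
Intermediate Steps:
S(x) = -x (S(x) = x - 2*x = -x)
z = 3672
w = -3672/37 (w = 3672/((-1*37)) = 3672/(-37) = 3672*(-1/37) = -3672/37 ≈ -99.243)
w + 1106 = -3672/37 + 1106 = 37250/37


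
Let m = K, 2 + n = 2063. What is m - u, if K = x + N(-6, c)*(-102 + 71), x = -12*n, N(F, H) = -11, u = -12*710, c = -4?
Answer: -15871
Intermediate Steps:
n = 2061 (n = -2 + 2063 = 2061)
u = -8520
x = -24732 (x = -12*2061 = -24732)
K = -24391 (K = -24732 - 11*(-102 + 71) = -24732 - 11*(-31) = -24732 + 341 = -24391)
m = -24391
m - u = -24391 - 1*(-8520) = -24391 + 8520 = -15871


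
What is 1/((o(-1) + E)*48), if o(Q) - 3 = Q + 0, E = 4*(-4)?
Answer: -1/672 ≈ -0.0014881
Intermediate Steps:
E = -16
o(Q) = 3 + Q (o(Q) = 3 + (Q + 0) = 3 + Q)
1/((o(-1) + E)*48) = 1/(((3 - 1) - 16)*48) = 1/((2 - 16)*48) = 1/(-14*48) = 1/(-672) = -1/672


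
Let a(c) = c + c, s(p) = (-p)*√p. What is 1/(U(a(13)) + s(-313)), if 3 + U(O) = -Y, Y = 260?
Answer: -263/30733466 - 313*I*√313/30733466 ≈ -8.5574e-6 - 0.00018018*I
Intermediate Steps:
s(p) = -p^(3/2)
a(c) = 2*c
U(O) = -263 (U(O) = -3 - 1*260 = -3 - 260 = -263)
1/(U(a(13)) + s(-313)) = 1/(-263 - (-313)^(3/2)) = 1/(-263 - (-313)*I*√313) = 1/(-263 + 313*I*√313)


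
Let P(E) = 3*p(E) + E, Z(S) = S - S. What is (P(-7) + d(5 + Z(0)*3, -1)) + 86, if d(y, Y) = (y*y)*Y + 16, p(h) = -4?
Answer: 58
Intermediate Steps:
Z(S) = 0
P(E) = -12 + E (P(E) = 3*(-4) + E = -12 + E)
d(y, Y) = 16 + Y*y² (d(y, Y) = y²*Y + 16 = Y*y² + 16 = 16 + Y*y²)
(P(-7) + d(5 + Z(0)*3, -1)) + 86 = ((-12 - 7) + (16 - (5 + 0*3)²)) + 86 = (-19 + (16 - (5 + 0)²)) + 86 = (-19 + (16 - 1*5²)) + 86 = (-19 + (16 - 1*25)) + 86 = (-19 + (16 - 25)) + 86 = (-19 - 9) + 86 = -28 + 86 = 58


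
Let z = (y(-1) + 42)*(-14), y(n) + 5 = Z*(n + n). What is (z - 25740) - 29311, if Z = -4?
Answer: -55681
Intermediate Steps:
y(n) = -5 - 8*n (y(n) = -5 - 4*(n + n) = -5 - 8*n)
z = -630 (z = ((-5 - 8*(-1)) + 42)*(-14) = ((-5 + 8) + 42)*(-14) = (3 + 42)*(-14) = 45*(-14) = -630)
(z - 25740) - 29311 = (-630 - 25740) - 29311 = -26370 - 29311 = -55681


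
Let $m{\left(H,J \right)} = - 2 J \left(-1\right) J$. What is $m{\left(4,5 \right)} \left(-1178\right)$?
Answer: $-58900$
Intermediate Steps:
$m{\left(H,J \right)} = 2 J^{2}$ ($m{\left(H,J \right)} = 2 J J = 2 J^{2}$)
$m{\left(4,5 \right)} \left(-1178\right) = 2 \cdot 5^{2} \left(-1178\right) = 2 \cdot 25 \left(-1178\right) = 50 \left(-1178\right) = -58900$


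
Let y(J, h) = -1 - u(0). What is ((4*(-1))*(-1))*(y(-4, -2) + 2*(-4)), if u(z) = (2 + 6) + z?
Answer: -68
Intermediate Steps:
u(z) = 8 + z
y(J, h) = -9 (y(J, h) = -1 - (8 + 0) = -1 - 1*8 = -1 - 8 = -9)
((4*(-1))*(-1))*(y(-4, -2) + 2*(-4)) = ((4*(-1))*(-1))*(-9 + 2*(-4)) = (-4*(-1))*(-9 - 8) = 4*(-17) = -68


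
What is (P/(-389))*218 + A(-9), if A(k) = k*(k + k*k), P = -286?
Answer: -189724/389 ≈ -487.72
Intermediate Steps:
A(k) = k*(k + k**2)
(P/(-389))*218 + A(-9) = -286/(-389)*218 + (-9)**2*(1 - 9) = -286*(-1/389)*218 + 81*(-8) = (286/389)*218 - 648 = 62348/389 - 648 = -189724/389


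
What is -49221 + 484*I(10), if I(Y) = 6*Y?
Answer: -20181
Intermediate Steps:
-49221 + 484*I(10) = -49221 + 484*(6*10) = -49221 + 484*60 = -49221 + 29040 = -20181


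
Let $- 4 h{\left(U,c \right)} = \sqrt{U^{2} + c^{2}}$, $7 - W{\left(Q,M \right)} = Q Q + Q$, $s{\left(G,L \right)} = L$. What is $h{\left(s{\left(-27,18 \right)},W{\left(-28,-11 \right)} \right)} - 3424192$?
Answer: $-3424192 - \frac{5 \sqrt{22453}}{4} \approx -3.4244 \cdot 10^{6}$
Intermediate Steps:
$W{\left(Q,M \right)} = 7 - Q - Q^{2}$ ($W{\left(Q,M \right)} = 7 - \left(Q Q + Q\right) = 7 - \left(Q^{2} + Q\right) = 7 - \left(Q + Q^{2}\right) = 7 - Q - Q^{2}$)
$h{\left(U,c \right)} = - \frac{\sqrt{U^{2} + c^{2}}}{4}$
$h{\left(s{\left(-27,18 \right)},W{\left(-28,-11 \right)} \right)} - 3424192 = - \frac{\sqrt{18^{2} + \left(7 - -28 - \left(-28\right)^{2}\right)^{2}}}{4} - 3424192 = - \frac{\sqrt{324 + \left(7 + 28 - 784\right)^{2}}}{4} - 3424192 = - \frac{\sqrt{324 + \left(-749\right)^{2}}}{4} - 3424192 = - \frac{\sqrt{324 + 561001}}{4} - 3424192 = - \frac{\sqrt{561325}}{4} - 3424192 = - \frac{5 \sqrt{22453}}{4} - 3424192 = -3424192 - \frac{5 \sqrt{22453}}{4}$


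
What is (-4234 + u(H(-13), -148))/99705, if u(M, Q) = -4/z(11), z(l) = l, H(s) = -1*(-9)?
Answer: -15526/365585 ≈ -0.042469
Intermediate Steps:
H(s) = 9
u(M, Q) = -4/11
(-4234 + u(H(-13), -148))/99705 = (-4234 - 4/11)/99705 = -46578/11*1/99705 = -15526/365585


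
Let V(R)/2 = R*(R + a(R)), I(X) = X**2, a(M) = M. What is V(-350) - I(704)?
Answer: -5616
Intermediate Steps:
V(R) = 4*R**2 (V(R) = 2*(R*(R + R)) = 2*(R*(2*R)) = 2*(2*R**2) = 4*R**2)
V(-350) - I(704) = 4*(-350)**2 - 1*704**2 = 4*122500 - 1*495616 = 490000 - 495616 = -5616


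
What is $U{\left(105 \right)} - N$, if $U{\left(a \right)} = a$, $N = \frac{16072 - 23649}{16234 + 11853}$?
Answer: $\frac{2956712}{28087} \approx 105.27$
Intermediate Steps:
$N = - \frac{7577}{28087} \approx -0.26977$
$U{\left(105 \right)} - N = 105 - - \frac{7577}{28087} = 105 + \frac{7577}{28087} = \frac{2956712}{28087}$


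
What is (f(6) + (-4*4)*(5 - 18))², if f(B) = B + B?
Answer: 48400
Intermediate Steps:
f(B) = 2*B
(f(6) + (-4*4)*(5 - 18))² = (2*6 + (-4*4)*(5 - 18))² = (12 - 16*(-13))² = (12 + 208)² = 220² = 48400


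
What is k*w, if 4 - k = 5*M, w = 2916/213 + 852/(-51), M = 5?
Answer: 76440/1207 ≈ 63.331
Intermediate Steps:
w = -3640/1207 (w = 2916*(1/213) + 852*(-1/51) = 972/71 - 284/17 = -3640/1207 ≈ -3.0157)
k = -21 (k = 4 - 5*5 = 4 - 1*25 = 4 - 25 = -21)
k*w = -21*(-3640/1207) = 76440/1207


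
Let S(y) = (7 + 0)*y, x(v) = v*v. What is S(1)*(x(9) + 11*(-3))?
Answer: 336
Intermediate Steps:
x(v) = v²
S(y) = 7*y
S(1)*(x(9) + 11*(-3)) = (7*1)*(9² + 11*(-3)) = 7*(81 - 33) = 7*48 = 336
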